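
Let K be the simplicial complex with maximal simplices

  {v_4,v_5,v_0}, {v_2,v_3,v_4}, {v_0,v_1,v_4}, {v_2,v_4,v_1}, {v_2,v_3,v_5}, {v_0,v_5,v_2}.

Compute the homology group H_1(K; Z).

Take the total order v_0 < v_1 < v_2 < v_3 < v_4 < v_5 on the vertex set. Then K (dimension 2) consists of the simplices:

  0-simplices (6): [v_0], [v_1], [v_2], [v_3], [v_4], [v_5]
  1-simplices (12): [v_0,v_1], [v_0,v_2], [v_0,v_4], [v_0,v_5], [v_1,v_2], [v_1,v_4], [v_2,v_3], [v_2,v_4], [v_2,v_5], [v_3,v_4], [v_3,v_5], [v_4,v_5]
  2-simplices (6): [v_0,v_1,v_4], [v_0,v_2,v_5], [v_0,v_4,v_5], [v_1,v_2,v_4], [v_2,v_3,v_4], [v_2,v_3,v_5]

so the chain groups are C_0 ≅ Z^6, C_1 ≅ Z^12, C_2 ≅ Z^6.

Boundary ∂_1: C_1 → C_0 is given by ∂[p,q] = [q] − [p]. For instance
  ∂[v_0,v_5] = [v_5] − [v_0].
As a 6×12 matrix over Z this has rank 5, with invariant factors (1,1,1,1,1).

∂_2: C_2 → C_1 maps a triangle to the signed sum of its edges. For instance
  ∂[v_2,v_3,v_5] = [v_3,v_5] − [v_2,v_5] + [v_2,v_3],
  ∂[v_0,v_1,v_4] = [v_1,v_4] − [v_0,v_4] + [v_0,v_1].
The resulting 12×6 matrix has rank 6, and its Smith normal form has invariant factors (1,1,1,1,1,1).

Reading off H_k = ker ∂_k / im ∂_{k+1}:

  H_1: rank ker ∂_1 − rank ∂_2 = (12 − 5) − 6 = 1, and the invariant factors of ∂_2 are all 1, so H_1 ≅ Z.

H_1 ≅ Z.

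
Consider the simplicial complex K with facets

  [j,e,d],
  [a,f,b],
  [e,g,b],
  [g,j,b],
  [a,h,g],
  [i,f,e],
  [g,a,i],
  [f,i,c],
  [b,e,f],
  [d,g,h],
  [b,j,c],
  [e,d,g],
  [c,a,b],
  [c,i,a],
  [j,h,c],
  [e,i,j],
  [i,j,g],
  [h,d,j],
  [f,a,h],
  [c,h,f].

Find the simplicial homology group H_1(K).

H_1 ≅ Z ⊕ Z_2.

Fix the vertex order a < b < c < d < e < f < g < h < i < j and write every simplex with vertices in increasing order. Then dim K = 2 and the simplices of K are:

  0-simplices (10): a, b, c, d, e, f, g, h, i, j
  1-simplices (30): ab, ac, af, ag, ah, ai, bc, be, bf, bg, bj, cf, ch, ci, cj, de, dg, dh, dj, ef, eg, ei, ej, fh, fi, gh, gi, gj, hj, ij
  2-simplices (20): abc, abf, aci, afh, agh, agi, bcj, bef, beg, bgj, cfh, cfi, chj, deg, dej, dgh, dhj, efi, eij, gij

giving chain groups C_0 ≅ Z^10, C_1 ≅ Z^30, C_2 ≅ Z^20.

∂_1: C_1 → C_0 maps an edge to its endpoints' difference, ∂[p,q] = q − p.
The 10×30 boundary matrix has rank 9 and Smith normal form diag(1,1,1,1,1,1,1,1,1).

Boundary ∂_2: C_2 → C_1 sends each 2-simplex [p,q,r] to [q,r] − [p,r] + [p,q]. For instance
  ∂dej = ej − dj + de,
  ∂agi = gi − ai + ag.
The 30×20 boundary matrix has rank 20 and Smith normal form diag(1,1,1,1,1,1,1,1,1,1,1,1,1,1,1,1,1,1,1,2).

From H_k ≅ ker(∂_k) / im(∂_{k+1}) we obtain:

  H_1: rank ker ∂_1 − rank ∂_2 = (30 − 9) − 20 = 1, and ∂_2 has invariant factor 2 > 1, so H_1 ≅ Z ⊕ Z_2.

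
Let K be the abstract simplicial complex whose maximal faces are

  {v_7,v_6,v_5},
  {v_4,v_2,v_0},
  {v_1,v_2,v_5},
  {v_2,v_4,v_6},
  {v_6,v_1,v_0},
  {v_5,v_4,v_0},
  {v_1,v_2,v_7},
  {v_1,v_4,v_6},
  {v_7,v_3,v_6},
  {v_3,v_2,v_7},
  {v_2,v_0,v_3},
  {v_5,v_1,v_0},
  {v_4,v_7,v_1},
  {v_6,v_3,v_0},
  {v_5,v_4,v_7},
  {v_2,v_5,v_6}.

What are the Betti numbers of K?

b_0 = 1, b_1 = 2, b_2 = 1.

Take the total order v_0 < v_1 < v_2 < v_3 < v_4 < v_5 < v_6 < v_7 on the vertex set. Then K (dimension 2) consists of the simplices:

  0-simplices (8): [v_0], [v_1], [v_2], [v_3], [v_4], [v_5], [v_6], [v_7]
  1-simplices (24): (24 of them)
  2-simplices (16): (16 of them)

Hence C_0 ≅ Z^8, C_1 ≅ Z^24, C_2 ≅ Z^16.

∂_1: C_1 → C_0 is given by ∂[p,q] = [q] − [p]. For instance
  ∂[v_2,v_4] = [v_4] − [v_2].
This gives a 8×24 integer matrix of rank 7; reducing to Smith normal form yields diagonal entries (1,1,1,1,1,1,1).

∂_2: C_2 → C_1 acts by ∂[p,q,r] = [q,r] − [p,r] + [p,q]. For instance
  ∂[v_2,v_4,v_6] = [v_4,v_6] − [v_2,v_6] + [v_2,v_4],
  ∂[v_2,v_3,v_7] = [v_3,v_7] − [v_2,v_7] + [v_2,v_3].
This gives a 24×16 integer matrix of rank 15; reducing to Smith normal form yields diagonal entries (1,1,1,1,1,1,1,1,1,1,1,1,1,1,1).

Now H_k = ker ∂_k / im ∂_{k+1}, so:

  H_0: rank C_0 − rank ∂_1 = 8 − 7 = 1, and the invariant factors of ∂_1 are all 1, so H_0 = Z.
  H_1: rank ker ∂_1 − rank ∂_2 = (24 − 7) − 15 = 2, and the invariant factors of ∂_2 are all 1, so H_1 = Z^2.
  H_2: rank ker ∂_2 − rank ∂_3 = (16 − 15) − 0 = 1, and there is no ∂_3, so H_2 = Z.

As a check, the Euler characteristic is 8 − 24 + 16 = 0, which agrees with 1 − 2 + 1 = 0.

Hence the Betti numbers are b_0 = 1, b_1 = 2, b_2 = 1.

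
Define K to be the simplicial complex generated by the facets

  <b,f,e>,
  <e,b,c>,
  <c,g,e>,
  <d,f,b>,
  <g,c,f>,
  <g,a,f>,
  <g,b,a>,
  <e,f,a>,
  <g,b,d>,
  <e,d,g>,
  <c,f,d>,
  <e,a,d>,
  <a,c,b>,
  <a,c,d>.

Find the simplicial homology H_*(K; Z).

We work with the vertex ordering a < b < c < d < e < f < g. The simplices of K, each written with vertices in increasing order, are:

  0-simplices (7): a, b, c, d, e, f, g
  1-simplices (21): ab, ac, ad, ae, af, ag, bc, bd, be, bf, bg, cd, ce, cf, cg, de, df, dg, ef, eg, fg
  2-simplices (14): abc, abg, acd, ade, aef, afg, bce, bdf, bdg, bef, cdf, ceg, cfg, deg

so the chain groups are C_0 ≅ Z^7, C_1 ≅ Z^21, C_2 ≅ Z^14.

∂_1: C_1 → C_0 sends each edge [p,q] (with p < q) to q − p. For instance
  ∂bg = g − b.
As a 7×21 matrix over Z this has rank 6, with invariant factors (1,1,1,1,1,1).

The boundary map ∂_2: C_2 → C_1 maps a triangle to the signed sum of its edges. For instance
  ∂afg = fg − ag + af,
  ∂abg = bg − ag + ab.
This gives a 21×14 integer matrix of rank 13; reducing to Smith normal form yields diagonal entries (1,1,1,1,1,1,1,1,1,1,1,1,1).

From H_k ≅ ker(∂_k) / im(∂_{k+1}) we obtain:

  H_0: rank C_0 − rank ∂_1 = 7 − 6 = 1, and the invariant factors of ∂_1 are all 1, so H_0 = Z.
  H_1: rank ker ∂_1 − rank ∂_2 = (21 − 6) − 13 = 2, and the invariant factors of ∂_2 are all 1, so H_1 = Z^2.
  H_2: rank ker ∂_2 − rank ∂_3 = (14 − 13) − 0 = 1, and there is no ∂_3, so H_2 = Z.

(K is a triangulation of the torus T^2.)

H_0 ≅ Z,  H_1 ≅ Z^2,  H_2 ≅ Z.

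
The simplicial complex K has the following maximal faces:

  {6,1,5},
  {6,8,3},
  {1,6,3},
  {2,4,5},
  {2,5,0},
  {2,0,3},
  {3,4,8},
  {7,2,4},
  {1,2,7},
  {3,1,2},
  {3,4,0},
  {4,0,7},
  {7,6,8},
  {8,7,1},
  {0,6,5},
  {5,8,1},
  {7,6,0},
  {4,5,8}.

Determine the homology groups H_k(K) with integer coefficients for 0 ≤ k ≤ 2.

Take the total order 0 < 1 < 2 < 3 < 4 < 5 < 6 < 7 < 8 on the vertex set. Then K (dimension 2) consists of the simplices:

  0-simplices (9): [0], [1], [2], [3], [4], [5], [6], [7], [8]
  1-simplices (27): (27 of them)
  2-simplices (18): [0,2,3], [0,2,5], [0,3,4], [0,4,7], [0,5,6], [0,6,7], [1,2,3], [1,2,7], [1,3,6], [1,5,6], [1,5,8], [1,7,8], [2,4,5], [2,4,7], [3,4,8], [3,6,8], [4,5,8], [6,7,8]

Hence C_0 ≅ Z^9, C_1 ≅ Z^27, C_2 ≅ Z^18.

The boundary map ∂_1: C_1 → C_0 maps an edge to its endpoints' difference, ∂[p,q] = q − p. For instance
  ∂[1,3] = [3] − [1].
This gives a 9×27 integer matrix of rank 8; reducing to Smith normal form yields diagonal entries (1,1,1,1,1,1,1,1).

∂_2: C_2 → C_1 maps a triangle to the signed sum of its edges. For instance
  ∂[4,5,8] = [5,8] − [4,8] + [4,5],
  ∂[1,2,3] = [2,3] − [1,3] + [1,2].
This gives a 27×18 integer matrix of rank 18; reducing to Smith normal form yields diagonal entries (1,1,1,1,1,1,1,1,1,1,1,1,1,1,1,1,1,2).

Reading off H_k = ker ∂_k / im ∂_{k+1}:

  H_0: rank C_0 − rank ∂_1 = 9 − 8 = 1, and the invariant factors of ∂_1 are all 1, so H_0 = Z.
  H_1: rank ker ∂_1 − rank ∂_2 = (27 − 8) − 18 = 1, and ∂_2 has invariant factor 2 > 1, so H_1 = Z × Z/2.
  H_2: rank ker ∂_2 − rank ∂_3 = (18 − 18) − 0 = 0, and there is no ∂_3, so H_2 = 0.

H_0 ≅ Z,  H_1 ≅ Z × Z/2,  H_2 = 0.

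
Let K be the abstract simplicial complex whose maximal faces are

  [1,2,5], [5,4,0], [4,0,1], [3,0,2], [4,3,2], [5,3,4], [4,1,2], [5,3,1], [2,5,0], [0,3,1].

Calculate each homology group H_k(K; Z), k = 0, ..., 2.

H_0 ≅ Z,  H_1 ≅ Z/2,  H_2 = 0.

Order the vertices as 0 < 1 < 2 < 3 < 4 < 5. Listing each simplex with vertices in this order, K has dimension 2 with simplices:

  0-simplices (6): [0], [1], [2], [3], [4], [5]
  1-simplices (15): [0,1], [0,2], [0,3], [0,4], [0,5], [1,2], [1,3], [1,4], [1,5], [2,3], [2,4], [2,5], [3,4], [3,5], [4,5]
  2-simplices (10): [0,1,3], [0,1,4], [0,2,3], [0,2,5], [0,4,5], [1,2,4], [1,2,5], [1,3,5], [2,3,4], [3,4,5]

giving chain groups C_0 ≅ Z^6, C_1 ≅ Z^15, C_2 ≅ Z^10.

∂_1: C_1 → C_0 maps an edge to its endpoints' difference, ∂[p,q] = q − p.
As a 6×15 matrix over Z this has rank 5, with invariant factors (1,1,1,1,1).

∂_2: C_2 → C_1 maps a triangle to the signed sum of its edges. For instance
  ∂[2,3,4] = [3,4] − [2,4] + [2,3],
  ∂[1,3,5] = [3,5] − [1,5] + [1,3].
The 15×10 boundary matrix has rank 10 and Smith normal form diag(1,1,1,1,1,1,1,1,1,2).

Now H_k = ker ∂_k / im ∂_{k+1}, so:

  H_0: rank C_0 − rank ∂_1 = 6 − 5 = 1, and the invariant factors of ∂_1 are all 1, so H_0 ≅ Z.
  H_1: rank ker ∂_1 − rank ∂_2 = (15 − 5) − 10 = 0, and ∂_2 has invariant factor 2 > 1, so H_1 ≅ Z/2.
  H_2: rank ker ∂_2 − rank ∂_3 = (10 − 10) − 0 = 0, and there is no ∂_3, so H_2 ≅ 0.

As a check, the Euler characteristic is 6 − 15 + 10 = 1, which agrees with 1 − 0 + 0 = 1.
(K is a triangulation of the real projective plane RP^2.)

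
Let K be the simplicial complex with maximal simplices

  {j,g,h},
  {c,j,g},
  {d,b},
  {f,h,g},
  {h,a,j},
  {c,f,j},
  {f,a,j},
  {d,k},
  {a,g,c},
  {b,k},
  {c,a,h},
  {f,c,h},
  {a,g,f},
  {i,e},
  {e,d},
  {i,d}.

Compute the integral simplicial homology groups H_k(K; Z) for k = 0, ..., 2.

Take the total order a < b < c < d < e < f < g < h < i < j < k on the vertex set. Then K (dimension 2) consists of the simplices:

  0-simplices (11): a, b, c, d, e, f, g, h, i, j, k
  1-simplices (21): ac, af, ag, ah, aj, bd, bk, cf, cg, ch, cj, de, di, dk, ei, fg, fh, fj, gh, gj, hj
  2-simplices (10): acg, ach, afg, afj, ahj, cfh, cfj, cgj, fgh, ghj

giving chain groups C_0 ≅ Z^11, C_1 ≅ Z^21, C_2 ≅ Z^10.

∂_1: C_1 → C_0 maps an edge to its endpoints' difference, ∂[p,q] = q − p. For instance
  ∂dk = k − d.
This gives a 11×21 integer matrix of rank 9; reducing to Smith normal form yields diagonal entries (1,1,1,1,1,1,1,1,1).

The boundary map ∂_2: C_2 → C_1 maps a triangle to the signed sum of its edges. For instance
  ∂afg = fg − ag + af,
  ∂ghj = hj − gj + gh.
The 21×10 boundary matrix has rank 10 and Smith normal form diag(1,1,1,1,1,1,1,1,1,2).

Computing H_k = (kernel of ∂_k) / (image of ∂_{k+1}):

  H_0: rank C_0 − rank ∂_1 = 11 − 9 = 2, and the invariant factors of ∂_1 are all 1, so H_0 = Z^2.
  H_1: rank ker ∂_1 − rank ∂_2 = (21 − 9) − 10 = 2, and ∂_2 has invariant factor 2 > 1, so H_1 = Z^2 × Z/2.
  H_2: rank ker ∂_2 − rank ∂_3 = (10 − 10) − 0 = 0, and there is no ∂_3, so H_2 = 0.

H_0 = Z^2,  H_1 = Z^2 × Z/2,  H_2 = 0.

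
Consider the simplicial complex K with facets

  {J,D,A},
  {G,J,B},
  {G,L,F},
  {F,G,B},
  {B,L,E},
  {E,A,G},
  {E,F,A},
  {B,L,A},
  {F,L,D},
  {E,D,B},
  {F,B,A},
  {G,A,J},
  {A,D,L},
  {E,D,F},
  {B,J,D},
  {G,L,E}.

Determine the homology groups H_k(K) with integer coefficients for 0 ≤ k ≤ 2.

K has 8 vertices, 24 edges, 16 triangles.
rank ∂_0 = 0, rank ∂_1 = 7 ⇒ b_0 = 8 − 0 − 7 = 1; all invariant factors of ∂_1 are 1 so no torsion. So H_0 = Z.
rank ∂_1 = 7, rank ∂_2 = 15 ⇒ b_1 = 24 − 7 − 15 = 2; all invariant factors of ∂_2 are 1 so no torsion. So H_1 = Z^2.
rank ∂_2 = 15, rank ∂_3 = 0 ⇒ b_2 = 16 − 15 − 0 = 1. So H_2 = Z.

H_0 ≅ Z,  H_1 ≅ Z^2,  H_2 ≅ Z.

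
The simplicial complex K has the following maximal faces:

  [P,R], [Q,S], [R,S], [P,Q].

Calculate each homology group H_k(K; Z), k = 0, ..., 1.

H_0 = Z,  H_1 = Z.

Order the vertices as P < Q < R < S. Listing each simplex with vertices in this order, K has dimension 1 with simplices:

  0-simplices (4): P, Q, R, S
  1-simplices (4): PQ, PR, QS, RS

giving chain groups C_0 ≅ Z^4, C_1 ≅ Z^4.

The boundary map ∂_1: C_1 → C_0 is given by ∂[p,q] = [q] − [p].
The 4×4 boundary matrix has rank 3 and Smith normal form diag(1,1,1).

Reading off H_k = ker ∂_k / im ∂_{k+1}:

  H_0: rank C_0 − rank ∂_1 = 4 − 3 = 1, and the invariant factors of ∂_1 are all 1, so H_0 = Z.
  H_1: rank ker ∂_1 − rank ∂_2 = (4 − 3) − 0 = 1, and there is no ∂_2, so H_1 = Z.

As a check, the Euler characteristic is 4 − 4 = 0, which agrees with 1 − 1 = 0.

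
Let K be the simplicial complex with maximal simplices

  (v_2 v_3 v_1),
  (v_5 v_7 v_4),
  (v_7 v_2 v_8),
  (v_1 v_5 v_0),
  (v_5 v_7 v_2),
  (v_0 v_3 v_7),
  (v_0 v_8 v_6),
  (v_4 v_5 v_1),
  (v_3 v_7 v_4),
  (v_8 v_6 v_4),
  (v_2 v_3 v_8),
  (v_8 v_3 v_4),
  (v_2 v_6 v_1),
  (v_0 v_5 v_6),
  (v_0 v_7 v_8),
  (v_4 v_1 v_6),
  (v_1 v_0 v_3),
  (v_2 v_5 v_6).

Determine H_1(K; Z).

H_1 = Z ⊕ Z/2.

Order the vertices as v_0 < v_1 < v_2 < v_3 < v_4 < v_5 < v_6 < v_7 < v_8. Listing each simplex with vertices in this order, K has dimension 2 with simplices:

  0-simplices (9): [v_0], [v_1], [v_2], [v_3], [v_4], [v_5], [v_6], [v_7], [v_8]
  1-simplices (27): (27 of them)
  2-simplices (18): (18 of them)

giving chain groups C_0 ≅ Z^9, C_1 ≅ Z^27, C_2 ≅ Z^18.

Boundary ∂_1: C_1 → C_0 is given by ∂[p,q] = [q] − [p].
This gives a 9×27 integer matrix of rank 8; reducing to Smith normal form yields diagonal entries (1,1,1,1,1,1,1,1).

∂_2: C_2 → C_1 sends each 2-simplex [p,q,r] to [q,r] − [p,r] + [p,q]. For instance
  ∂[v_0,v_6,v_8] = [v_6,v_8] − [v_0,v_8] + [v_0,v_6],
  ∂[v_0,v_1,v_3] = [v_1,v_3] − [v_0,v_3] + [v_0,v_1].
The 27×18 boundary matrix has rank 18 and Smith normal form diag(1,1,1,1,1,1,1,1,1,1,1,1,1,1,1,1,1,2).

From H_k ≅ ker(∂_k) / im(∂_{k+1}) we obtain:

  H_1: rank ker ∂_1 − rank ∂_2 = (27 − 8) − 18 = 1, and ∂_2 has invariant factor 2 > 1, so H_1 ≅ Z ⊕ Z/2.

(K is a triangulation of the Klein bottle.)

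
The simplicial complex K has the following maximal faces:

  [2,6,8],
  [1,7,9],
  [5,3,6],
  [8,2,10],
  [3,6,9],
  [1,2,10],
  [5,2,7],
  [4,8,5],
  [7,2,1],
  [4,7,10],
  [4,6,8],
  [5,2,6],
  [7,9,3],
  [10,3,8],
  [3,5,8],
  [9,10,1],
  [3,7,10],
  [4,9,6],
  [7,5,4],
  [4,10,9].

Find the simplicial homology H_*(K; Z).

H_0 ≅ Z,  H_1 ≅ Z ⊕ Z/2,  H_2 = 0.

Take the total order 1 < 2 < 3 < 4 < 5 < 6 < 7 < 8 < 9 < 10 on the vertex set. Then K (dimension 2) consists of the simplices:

  0-simplices (10): [1], [2], [3], [4], [5], [6], [7], [8], [9], [10]
  1-simplices (30): (30 of them)
  2-simplices (20): (20 of them)

Hence C_0 ≅ Z^10, C_1 ≅ Z^30, C_2 ≅ Z^20.

The boundary map ∂_1: C_1 → C_0 maps an edge to its endpoints' difference, ∂[p,q] = q − p. For instance
  ∂[5,8] = [8] − [5].
The 10×30 boundary matrix has rank 9 and Smith normal form diag(1,1,1,1,1,1,1,1,1).

∂_2: C_2 → C_1 maps a triangle to the signed sum of its edges. For instance
  ∂[1,7,9] = [7,9] − [1,9] + [1,7],
  ∂[2,6,8] = [6,8] − [2,8] + [2,6].
The 30×20 boundary matrix has rank 20 and Smith normal form diag(1,1,1,1,1,1,1,1,1,1,1,1,1,1,1,1,1,1,1,2).

Reading off H_k = ker ∂_k / im ∂_{k+1}:

  H_0: rank C_0 − rank ∂_1 = 10 − 9 = 1, and the invariant factors of ∂_1 are all 1, so H_0 = Z.
  H_1: rank ker ∂_1 − rank ∂_2 = (30 − 9) − 20 = 1, and ∂_2 has invariant factor 2 > 1, so H_1 = Z ⊕ Z/2.
  H_2: rank ker ∂_2 − rank ∂_3 = (20 − 20) − 0 = 0, and there is no ∂_3, so H_2 = 0.

As a check, the Euler characteristic is 10 − 30 + 20 = 0, which agrees with 1 − 1 + 0 = 0.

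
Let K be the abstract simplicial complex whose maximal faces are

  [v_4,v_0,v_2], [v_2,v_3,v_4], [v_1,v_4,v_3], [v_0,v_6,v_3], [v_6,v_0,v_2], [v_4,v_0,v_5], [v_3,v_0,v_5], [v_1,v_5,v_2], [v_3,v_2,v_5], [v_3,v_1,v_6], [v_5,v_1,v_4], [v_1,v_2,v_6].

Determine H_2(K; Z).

H_2 ≅ 0.

Fix the vertex order v_0 < v_1 < v_2 < v_3 < v_4 < v_5 < v_6 and write every simplex with vertices in increasing order. Then dim K = 2 and the simplices of K are:

  0-simplices (7): [v_0], [v_1], [v_2], [v_3], [v_4], [v_5], [v_6]
  1-simplices (18): (18 of them)
  2-simplices (12): (12 of them)

Hence C_0 ≅ Z^7, C_1 ≅ Z^18, C_2 ≅ Z^12.

The boundary map ∂_1: C_1 → C_0 is given by ∂[p,q] = [q] − [p].
The resulting 7×18 matrix has rank 6, and its Smith normal form has invariant factors (1,1,1,1,1,1).

Boundary ∂_2: C_2 → C_1 maps a triangle to the signed sum of its edges. For instance
  ∂[v_1,v_4,v_5] = [v_4,v_5] − [v_1,v_5] + [v_1,v_4],
  ∂[v_0,v_3,v_6] = [v_3,v_6] − [v_0,v_6] + [v_0,v_3].
As a 18×12 matrix over Z this has rank 12, with invariant factors (1,1,1,1,1,1,1,1,1,1,1,2).

Now H_k = ker ∂_k / im ∂_{k+1}, so:

  H_2: rank ker ∂_2 − rank ∂_3 = (12 − 12) − 0 = 0, and there is no ∂_3, so H_2 ≅ 0.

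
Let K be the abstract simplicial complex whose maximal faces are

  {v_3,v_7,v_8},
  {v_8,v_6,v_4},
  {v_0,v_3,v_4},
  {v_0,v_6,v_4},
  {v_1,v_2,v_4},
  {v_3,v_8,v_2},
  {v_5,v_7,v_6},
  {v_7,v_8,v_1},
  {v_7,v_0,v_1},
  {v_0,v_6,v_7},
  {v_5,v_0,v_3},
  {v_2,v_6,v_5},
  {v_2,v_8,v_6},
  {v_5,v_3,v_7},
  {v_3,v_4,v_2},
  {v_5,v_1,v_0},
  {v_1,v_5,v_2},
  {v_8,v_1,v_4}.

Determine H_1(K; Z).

H_1 = Z ⊕ Z_2.

Fix the vertex order v_0 < v_1 < v_2 < v_3 < v_4 < v_5 < v_6 < v_7 < v_8 and write every simplex with vertices in increasing order. Then dim K = 2 and the simplices of K are:

  0-simplices (9): [v_0], [v_1], [v_2], [v_3], [v_4], [v_5], [v_6], [v_7], [v_8]
  1-simplices (27): (27 of them)
  2-simplices (18): (18 of them)

so the chain groups are C_0 ≅ Z^9, C_1 ≅ Z^27, C_2 ≅ Z^18.

∂_1: C_1 → C_0 is given by ∂[p,q] = [q] − [p].
The 9×27 boundary matrix has rank 8 and Smith normal form diag(1,1,1,1,1,1,1,1).

Boundary ∂_2: C_2 → C_1 sends each 2-simplex [p,q,r] to [q,r] − [p,r] + [p,q]. For instance
  ∂[v_2,v_6,v_8] = [v_6,v_8] − [v_2,v_8] + [v_2,v_6],
  ∂[v_2,v_3,v_4] = [v_3,v_4] − [v_2,v_4] + [v_2,v_3].
As a 27×18 matrix over Z this has rank 18, with invariant factors (1,1,1,1,1,1,1,1,1,1,1,1,1,1,1,1,1,2).

Now H_k = ker ∂_k / im ∂_{k+1}, so:

  H_1: rank ker ∂_1 − rank ∂_2 = (27 − 8) − 18 = 1, and ∂_2 has invariant factor 2 > 1, so H_1 ≅ Z ⊕ Z_2.

(K is a triangulation of the Klein bottle.)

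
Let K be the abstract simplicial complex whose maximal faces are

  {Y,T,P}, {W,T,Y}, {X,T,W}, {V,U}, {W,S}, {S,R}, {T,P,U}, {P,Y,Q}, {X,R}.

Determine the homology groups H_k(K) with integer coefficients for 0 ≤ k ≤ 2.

H_0 ≅ Z,  H_1 ≅ Z,  H_2 = 0.

K has 10 vertices, 15 edges, 5 triangles.
rank ∂_0 = 0, rank ∂_1 = 9 ⇒ b_0 = 10 − 0 − 9 = 1; all invariant factors of ∂_1 are 1 so no torsion. So H_0 ≅ Z.
rank ∂_1 = 9, rank ∂_2 = 5 ⇒ b_1 = 15 − 9 − 5 = 1; all invariant factors of ∂_2 are 1 so no torsion. So H_1 ≅ Z.
rank ∂_2 = 5, rank ∂_3 = 0 ⇒ b_2 = 5 − 5 − 0 = 0. So H_2 ≅ 0.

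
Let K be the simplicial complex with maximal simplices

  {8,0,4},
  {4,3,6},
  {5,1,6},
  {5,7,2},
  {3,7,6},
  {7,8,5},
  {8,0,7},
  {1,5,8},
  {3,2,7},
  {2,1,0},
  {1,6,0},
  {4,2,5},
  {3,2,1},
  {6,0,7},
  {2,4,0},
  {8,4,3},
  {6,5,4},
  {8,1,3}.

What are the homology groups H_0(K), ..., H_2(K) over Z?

Take the total order 0 < 1 < 2 < 3 < 4 < 5 < 6 < 7 < 8 on the vertex set. Then K (dimension 2) consists of the simplices:

  0-simplices (9): [0], [1], [2], [3], [4], [5], [6], [7], [8]
  1-simplices (27): (27 of them)
  2-simplices (18): [0,1,2], [0,1,6], [0,2,4], [0,4,8], [0,6,7], [0,7,8], [1,2,3], [1,3,8], [1,5,6], [1,5,8], [2,3,7], [2,4,5], [2,5,7], [3,4,6], [3,4,8], [3,6,7], [4,5,6], [5,7,8]

giving chain groups C_0 ≅ Z^9, C_1 ≅ Z^27, C_2 ≅ Z^18.

The boundary map ∂_1: C_1 → C_0 maps an edge to its endpoints' difference, ∂[p,q] = q − p.
As a 9×27 matrix over Z this has rank 8, with invariant factors (1,1,1,1,1,1,1,1).

Boundary ∂_2: C_2 → C_1 sends each 2-simplex [p,q,r] to [q,r] − [p,r] + [p,q]. For instance
  ∂[0,1,6] = [1,6] − [0,6] + [0,1],
  ∂[0,1,2] = [1,2] − [0,2] + [0,1].
As a 27×18 matrix over Z this has rank 17, with invariant factors (1,1,1,1,1,1,1,1,1,1,1,1,1,1,1,1,1).

Computing H_k = (kernel of ∂_k) / (image of ∂_{k+1}):

  H_0: rank C_0 − rank ∂_1 = 9 − 8 = 1, and the invariant factors of ∂_1 are all 1, so H_0 = Z.
  H_1: rank ker ∂_1 − rank ∂_2 = (27 − 8) − 17 = 2, and the invariant factors of ∂_2 are all 1, so H_1 = Z^2.
  H_2: rank ker ∂_2 − rank ∂_3 = (18 − 17) − 0 = 1, and there is no ∂_3, so H_2 = Z.

(K is a triangulation of the torus T^2.)

H_0 ≅ Z,  H_1 ≅ Z^2,  H_2 ≅ Z.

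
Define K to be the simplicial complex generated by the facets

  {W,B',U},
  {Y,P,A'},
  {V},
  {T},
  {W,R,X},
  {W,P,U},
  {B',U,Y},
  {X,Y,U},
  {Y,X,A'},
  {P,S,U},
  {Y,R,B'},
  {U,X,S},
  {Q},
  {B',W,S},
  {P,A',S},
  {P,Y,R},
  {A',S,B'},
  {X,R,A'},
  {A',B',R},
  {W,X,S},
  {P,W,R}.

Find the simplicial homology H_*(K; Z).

K has 12 vertices, 27 edges, 18 triangles.
rank ∂_0 = 0, rank ∂_1 = 8 ⇒ b_0 = 12 − 0 − 8 = 4; all invariant factors of ∂_1 are 1 so no torsion. So H_0 = Z^4.
rank ∂_1 = 8, rank ∂_2 = 18 ⇒ b_1 = 27 − 8 − 18 = 1; ∂_2 has invariant factor(s) [2] giving torsion. So H_1 = Z × Z/2.
rank ∂_2 = 18, rank ∂_3 = 0 ⇒ b_2 = 18 − 18 − 0 = 0. So H_2 = 0.

H_0 ≅ Z^4,  H_1 ≅ Z × Z/2,  H_2 = 0.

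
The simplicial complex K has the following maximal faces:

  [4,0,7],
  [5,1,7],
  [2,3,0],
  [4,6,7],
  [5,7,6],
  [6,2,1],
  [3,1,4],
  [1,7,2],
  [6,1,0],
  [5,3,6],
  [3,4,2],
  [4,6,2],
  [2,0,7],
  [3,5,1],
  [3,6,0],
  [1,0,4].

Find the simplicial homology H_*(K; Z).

Take the total order 0 < 1 < 2 < 3 < 4 < 5 < 6 < 7 on the vertex set. Then K (dimension 2) consists of the simplices:

  0-simplices (8): [0], [1], [2], [3], [4], [5], [6], [7]
  1-simplices (24): (24 of them)
  2-simplices (16): [0,1,4], [0,1,6], [0,2,3], [0,2,7], [0,3,6], [0,4,7], [1,2,6], [1,2,7], [1,3,4], [1,3,5], [1,5,7], [2,3,4], [2,4,6], [3,5,6], [4,6,7], [5,6,7]

so the chain groups are C_0 ≅ Z^8, C_1 ≅ Z^24, C_2 ≅ Z^16.

The boundary map ∂_1: C_1 → C_0 sends each edge [p,q] (with p < q) to q − p.
The resulting 8×24 matrix has rank 7, and its Smith normal form has invariant factors (1,1,1,1,1,1,1).

∂_2: C_2 → C_1 maps a triangle to the signed sum of its edges. For instance
  ∂[1,2,6] = [2,6] − [1,6] + [1,2],
  ∂[0,2,3] = [2,3] − [0,3] + [0,2].
The 24×16 boundary matrix has rank 15 and Smith normal form diag(1,1,1,1,1,1,1,1,1,1,1,1,1,1,1).

From H_k ≅ ker(∂_k) / im(∂_{k+1}) we obtain:

  H_0: rank C_0 − rank ∂_1 = 8 − 7 = 1, and the invariant factors of ∂_1 are all 1, so H_0 = Z.
  H_1: rank ker ∂_1 − rank ∂_2 = (24 − 7) − 15 = 2, and the invariant factors of ∂_2 are all 1, so H_1 = Z^2.
  H_2: rank ker ∂_2 − rank ∂_3 = (16 − 15) − 0 = 1, and there is no ∂_3, so H_2 = Z.

As a check, the Euler characteristic is 8 − 24 + 16 = 0, which agrees with 1 − 2 + 1 = 0.
(K is a triangulation of the torus T^2.)

H_0 = Z,  H_1 = Z^2,  H_2 = Z.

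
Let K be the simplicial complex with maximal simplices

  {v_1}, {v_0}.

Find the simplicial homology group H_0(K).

H_0 ≅ Z^2.

Order the vertices as v_0 < v_1. Listing each simplex with vertices in this order, K has dimension 0 with simplices:

  0-simplices (2): [v_0], [v_1]

so the chain groups are C_0 ≅ Z^2.

From H_k ≅ ker(∂_k) / im(∂_{k+1}) we obtain:

  H_0: rank C_0 − rank ∂_1 = 2 − 0 = 2, and there is no ∂_1, so H_0 ≅ Z^2.

(K is a triangulation of a set of 2 points.)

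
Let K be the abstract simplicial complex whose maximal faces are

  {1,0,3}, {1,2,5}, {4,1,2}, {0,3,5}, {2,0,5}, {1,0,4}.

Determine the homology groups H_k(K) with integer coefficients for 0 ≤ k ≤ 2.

H_0 ≅ Z,  H_1 ≅ Z,  H_2 = 0.

Order the vertices as 0 < 1 < 2 < 3 < 4 < 5. Listing each simplex with vertices in this order, K has dimension 2 with simplices:

  0-simplices (6): [0], [1], [2], [3], [4], [5]
  1-simplices (12): [0,1], [0,2], [0,3], [0,4], [0,5], [1,2], [1,3], [1,4], [1,5], [2,4], [2,5], [3,5]
  2-simplices (6): [0,1,3], [0,1,4], [0,2,5], [0,3,5], [1,2,4], [1,2,5]

giving chain groups C_0 ≅ Z^6, C_1 ≅ Z^12, C_2 ≅ Z^6.

The boundary map ∂_1: C_1 → C_0 is given by ∂[p,q] = [q] − [p].
As a 6×12 matrix over Z this has rank 5, with invariant factors (1,1,1,1,1).

The boundary map ∂_2: C_2 → C_1 sends each 2-simplex [p,q,r] to [q,r] − [p,r] + [p,q]. For instance
  ∂[0,1,3] = [1,3] − [0,3] + [0,1],
  ∂[0,3,5] = [3,5] − [0,5] + [0,3].
As a 12×6 matrix over Z this has rank 6, with invariant factors (1,1,1,1,1,1).

Reading off H_k = ker ∂_k / im ∂_{k+1}:

  H_0: rank C_0 − rank ∂_1 = 6 − 5 = 1, and the invariant factors of ∂_1 are all 1, so H_0 ≅ Z.
  H_1: rank ker ∂_1 − rank ∂_2 = (12 − 5) − 6 = 1, and the invariant factors of ∂_2 are all 1, so H_1 ≅ Z.
  H_2: rank ker ∂_2 − rank ∂_3 = (6 − 6) − 0 = 0, and there is no ∂_3, so H_2 ≅ 0.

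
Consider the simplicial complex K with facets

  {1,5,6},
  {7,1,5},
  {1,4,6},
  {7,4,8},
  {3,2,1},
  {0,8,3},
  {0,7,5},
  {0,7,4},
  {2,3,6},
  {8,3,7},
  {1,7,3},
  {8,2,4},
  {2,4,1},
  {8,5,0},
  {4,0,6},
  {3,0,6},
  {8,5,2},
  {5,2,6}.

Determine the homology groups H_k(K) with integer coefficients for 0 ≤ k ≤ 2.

H_0 ≅ Z,  H_1 ≅ Z × Z/2,  H_2 = 0.

We work with the vertex ordering 0 < 1 < 2 < 3 < 4 < 5 < 6 < 7 < 8. The simplices of K, each written with vertices in increasing order, are:

  0-simplices (9): [0], [1], [2], [3], [4], [5], [6], [7], [8]
  1-simplices (27): (27 of them)
  2-simplices (18): [0,3,6], [0,3,8], [0,4,6], [0,4,7], [0,5,7], [0,5,8], [1,2,3], [1,2,4], [1,3,7], [1,4,6], [1,5,6], [1,5,7], [2,3,6], [2,4,8], [2,5,6], [2,5,8], [3,7,8], [4,7,8]

giving chain groups C_0 ≅ Z^9, C_1 ≅ Z^27, C_2 ≅ Z^18.

∂_1: C_1 → C_0 maps an edge to its endpoints' difference, ∂[p,q] = q − p.
As a 9×27 matrix over Z this has rank 8, with invariant factors (1,1,1,1,1,1,1,1).

∂_2: C_2 → C_1 acts by ∂[p,q,r] = [q,r] − [p,r] + [p,q]. For instance
  ∂[2,5,6] = [5,6] − [2,6] + [2,5],
  ∂[0,4,7] = [4,7] − [0,7] + [0,4].
As a 27×18 matrix over Z this has rank 18, with invariant factors (1,1,1,1,1,1,1,1,1,1,1,1,1,1,1,1,1,2).

From H_k ≅ ker(∂_k) / im(∂_{k+1}) we obtain:

  H_0: rank C_0 − rank ∂_1 = 9 − 8 = 1, and the invariant factors of ∂_1 are all 1, so H_0 = Z.
  H_1: rank ker ∂_1 − rank ∂_2 = (27 − 8) − 18 = 1, and ∂_2 has invariant factor 2 > 1, so H_1 = Z × Z/2.
  H_2: rank ker ∂_2 − rank ∂_3 = (18 − 18) − 0 = 0, and there is no ∂_3, so H_2 = 0.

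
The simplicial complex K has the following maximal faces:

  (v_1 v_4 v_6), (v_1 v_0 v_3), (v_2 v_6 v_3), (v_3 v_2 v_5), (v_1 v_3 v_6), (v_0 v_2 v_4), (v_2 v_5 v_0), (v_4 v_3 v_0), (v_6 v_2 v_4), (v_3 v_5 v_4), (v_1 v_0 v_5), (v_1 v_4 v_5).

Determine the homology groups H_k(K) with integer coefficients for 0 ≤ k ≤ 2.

H_0 = Z,  H_1 = Z/2,  H_2 = 0.

Fix the vertex order v_0 < v_1 < v_2 < v_3 < v_4 < v_5 < v_6 and write every simplex with vertices in increasing order. Then dim K = 2 and the simplices of K are:

  0-simplices (7): [v_0], [v_1], [v_2], [v_3], [v_4], [v_5], [v_6]
  1-simplices (18): (18 of them)
  2-simplices (12): (12 of them)

giving chain groups C_0 ≅ Z^7, C_1 ≅ Z^18, C_2 ≅ Z^12.

∂_1: C_1 → C_0 is given by ∂[p,q] = [q] − [p].
The 7×18 boundary matrix has rank 6 and Smith normal form diag(1,1,1,1,1,1).

∂_2: C_2 → C_1 sends each 2-simplex [p,q,r] to [q,r] − [p,r] + [p,q]. For instance
  ∂[v_0,v_1,v_5] = [v_1,v_5] − [v_0,v_5] + [v_0,v_1],
  ∂[v_0,v_3,v_4] = [v_3,v_4] − [v_0,v_4] + [v_0,v_3].
As a 18×12 matrix over Z this has rank 12, with invariant factors (1,1,1,1,1,1,1,1,1,1,1,2).

Now H_k = ker ∂_k / im ∂_{k+1}, so:

  H_0: rank C_0 − rank ∂_1 = 7 − 6 = 1, and the invariant factors of ∂_1 are all 1, so H_0 ≅ Z.
  H_1: rank ker ∂_1 − rank ∂_2 = (18 − 6) − 12 = 0, and ∂_2 has invariant factor 2 > 1, so H_1 ≅ Z/2.
  H_2: rank ker ∂_2 − rank ∂_3 = (12 − 12) − 0 = 0, and there is no ∂_3, so H_2 ≅ 0.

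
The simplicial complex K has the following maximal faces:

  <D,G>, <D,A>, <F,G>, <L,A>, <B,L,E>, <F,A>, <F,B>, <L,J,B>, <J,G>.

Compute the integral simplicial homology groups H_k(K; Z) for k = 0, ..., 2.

H_0 ≅ Z,  H_1 ≅ Z^3,  H_2 = 0.

We work with the vertex ordering A < B < D < E < F < G < J < L. The simplices of K, each written with vertices in increasing order, are:

  0-simplices (8): A, B, D, E, F, G, J, L
  1-simplices (12): AD, AF, AL, BE, BF, BJ, BL, DG, EL, FG, GJ, JL
  2-simplices (2): BEL, BJL

Hence C_0 ≅ Z^8, C_1 ≅ Z^12, C_2 ≅ Z^2.

Boundary ∂_1: C_1 → C_0 is given by ∂[p,q] = [q] − [p].
This gives a 8×12 integer matrix of rank 7; reducing to Smith normal form yields diagonal entries (1,1,1,1,1,1,1).

Boundary ∂_2: C_2 → C_1 maps a triangle to the signed sum of its edges. For instance
  ∂BJL = JL − BL + BJ,
  ∂BEL = EL − BL + BE.
The resulting 12×2 matrix has rank 2, and its Smith normal form has invariant factors (1,1).

Now H_k = ker ∂_k / im ∂_{k+1}, so:

  H_0: rank C_0 − rank ∂_1 = 8 − 7 = 1, and the invariant factors of ∂_1 are all 1, so H_0 = Z.
  H_1: rank ker ∂_1 − rank ∂_2 = (12 − 7) − 2 = 3, and the invariant factors of ∂_2 are all 1, so H_1 = Z^3.
  H_2: rank ker ∂_2 − rank ∂_3 = (2 − 2) − 0 = 0, and there is no ∂_3, so H_2 = 0.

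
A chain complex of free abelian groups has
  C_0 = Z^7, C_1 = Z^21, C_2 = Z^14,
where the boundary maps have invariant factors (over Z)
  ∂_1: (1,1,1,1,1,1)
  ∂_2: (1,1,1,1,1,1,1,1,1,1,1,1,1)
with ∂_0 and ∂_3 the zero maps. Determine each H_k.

H_0 = Z,  H_1 = Z^2,  H_2 = Z.

H_0: b_0 = 7 − 0 − 6 = 1; torsion from ∂_1 factors > 1: none. So H_0 = Z.
H_1: b_1 = 21 − 6 − 13 = 2; torsion from ∂_2 factors > 1: none. So H_1 = Z^2.
H_2: b_2 = 14 − 13 − 0 = 1; torsion from ∂_3 factors > 1: none. So H_2 = Z.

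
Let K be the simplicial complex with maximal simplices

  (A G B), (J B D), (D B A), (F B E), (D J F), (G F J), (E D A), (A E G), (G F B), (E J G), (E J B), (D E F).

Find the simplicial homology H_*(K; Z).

Order the vertices as A < B < D < E < F < G < J. Listing each simplex with vertices in this order, K has dimension 2 with simplices:

  0-simplices (7): A, B, D, E, F, G, J
  1-simplices (18): AB, AD, AE, AG, BD, BE, BF, BG, BJ, DE, DF, DJ, EF, EG, EJ, FG, FJ, GJ
  2-simplices (12): ABD, ABG, ADE, AEG, BDJ, BEF, BEJ, BFG, DEF, DFJ, EGJ, FGJ

giving chain groups C_0 ≅ Z^7, C_1 ≅ Z^18, C_2 ≅ Z^12.

∂_1: C_1 → C_0 is given by ∂[p,q] = [q] − [p].
The 7×18 boundary matrix has rank 6 and Smith normal form diag(1,1,1,1,1,1).

The boundary map ∂_2: C_2 → C_1 maps a triangle to the signed sum of its edges. For instance
  ∂BFG = FG − BG + BF,
  ∂ADE = DE − AE + AD.
As a 18×12 matrix over Z this has rank 12, with invariant factors (1,1,1,1,1,1,1,1,1,1,1,2).

From H_k ≅ ker(∂_k) / im(∂_{k+1}) we obtain:

  H_0: rank C_0 − rank ∂_1 = 7 − 6 = 1, and the invariant factors of ∂_1 are all 1, so H_0 ≅ Z.
  H_1: rank ker ∂_1 − rank ∂_2 = (18 − 6) − 12 = 0, and ∂_2 has invariant factor 2 > 1, so H_1 ≅ Z_2.
  H_2: rank ker ∂_2 − rank ∂_3 = (12 − 12) − 0 = 0, and there is no ∂_3, so H_2 ≅ 0.

As a check, the Euler characteristic is 7 − 18 + 12 = 1, which agrees with 1 − 0 + 0 = 1.

H_0 ≅ Z,  H_1 ≅ Z_2,  H_2 = 0.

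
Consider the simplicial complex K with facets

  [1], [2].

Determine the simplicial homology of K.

We work with the vertex ordering 1 < 2. The simplices of K, each written with vertices in increasing order, are:

  0-simplices (2): [1], [2]

giving chain groups C_0 ≅ Z^2.

From H_k ≅ ker(∂_k) / im(∂_{k+1}) we obtain:

  H_0: rank C_0 − rank ∂_1 = 2 − 0 = 2, and there is no ∂_1, so H_0 = Z^2.

H_0 = Z^2.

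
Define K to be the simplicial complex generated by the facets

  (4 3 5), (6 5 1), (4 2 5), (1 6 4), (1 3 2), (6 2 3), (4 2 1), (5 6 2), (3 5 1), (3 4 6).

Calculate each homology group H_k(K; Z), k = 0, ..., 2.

H_0 ≅ Z,  H_1 ≅ Z/2Z,  H_2 = 0.

Order the vertices as 1 < 2 < 3 < 4 < 5 < 6. Listing each simplex with vertices in this order, K has dimension 2 with simplices:

  0-simplices (6): [1], [2], [3], [4], [5], [6]
  1-simplices (15): [1,2], [1,3], [1,4], [1,5], [1,6], [2,3], [2,4], [2,5], [2,6], [3,4], [3,5], [3,6], [4,5], [4,6], [5,6]
  2-simplices (10): [1,2,3], [1,2,4], [1,3,5], [1,4,6], [1,5,6], [2,3,6], [2,4,5], [2,5,6], [3,4,5], [3,4,6]

so the chain groups are C_0 ≅ Z^6, C_1 ≅ Z^15, C_2 ≅ Z^10.

Boundary ∂_1: C_1 → C_0 sends each edge [p,q] (with p < q) to q − p. For instance
  ∂[2,5] = [5] − [2].
As a 6×15 matrix over Z this has rank 5, with invariant factors (1,1,1,1,1).

The boundary map ∂_2: C_2 → C_1 acts by ∂[p,q,r] = [q,r] − [p,r] + [p,q]. For instance
  ∂[1,5,6] = [5,6] − [1,6] + [1,5],
  ∂[1,4,6] = [4,6] − [1,6] + [1,4].
The 15×10 boundary matrix has rank 10 and Smith normal form diag(1,1,1,1,1,1,1,1,1,2).

Computing H_k = (kernel of ∂_k) / (image of ∂_{k+1}):

  H_0: rank C_0 − rank ∂_1 = 6 − 5 = 1, and the invariant factors of ∂_1 are all 1, so H_0 = Z.
  H_1: rank ker ∂_1 − rank ∂_2 = (15 − 5) − 10 = 0, and ∂_2 has invariant factor 2 > 1, so H_1 = Z/2Z.
  H_2: rank ker ∂_2 − rank ∂_3 = (10 − 10) − 0 = 0, and there is no ∂_3, so H_2 = 0.

As a check, the Euler characteristic is 6 − 15 + 10 = 1, which agrees with 1 − 0 + 0 = 1.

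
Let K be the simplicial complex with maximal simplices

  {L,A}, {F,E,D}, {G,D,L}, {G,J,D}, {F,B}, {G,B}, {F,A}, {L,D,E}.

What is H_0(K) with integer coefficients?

H_0 = Z.

Order the vertices as A < B < D < E < F < G < J < L. Listing each simplex with vertices in this order, K has dimension 2 with simplices:

  0-simplices (8): A, B, D, E, F, G, J, L
  1-simplices (13): AF, AL, BF, BG, DE, DF, DG, DJ, DL, EF, EL, GJ, GL
  2-simplices (4): DEF, DEL, DGJ, DGL

Hence C_0 ≅ Z^8, C_1 ≅ Z^13, C_2 ≅ Z^4.

The boundary map ∂_1: C_1 → C_0 is given by ∂[p,q] = [q] − [p]. For instance
  ∂AL = L − A.
The 8×13 boundary matrix has rank 7 and Smith normal form diag(1,1,1,1,1,1,1).

Boundary ∂_2: C_2 → C_1 acts by ∂[p,q,r] = [q,r] − [p,r] + [p,q]. For instance
  ∂DGJ = GJ − DJ + DG,
  ∂DEL = EL − DL + DE.
The 13×4 boundary matrix has rank 4 and Smith normal form diag(1,1,1,1).

From H_k ≅ ker(∂_k) / im(∂_{k+1}) we obtain:

  H_0: rank C_0 − rank ∂_1 = 8 − 7 = 1, and the invariant factors of ∂_1 are all 1, so H_0 ≅ Z.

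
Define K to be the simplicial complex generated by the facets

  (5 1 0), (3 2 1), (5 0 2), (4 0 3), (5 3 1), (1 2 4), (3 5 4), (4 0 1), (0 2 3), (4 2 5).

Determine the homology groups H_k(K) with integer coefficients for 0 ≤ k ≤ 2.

H_0 ≅ Z,  H_1 ≅ Z_2,  H_2 = 0.

Fix the vertex order 0 < 1 < 2 < 3 < 4 < 5 and write every simplex with vertices in increasing order. Then dim K = 2 and the simplices of K are:

  0-simplices (6): [0], [1], [2], [3], [4], [5]
  1-simplices (15): [0,1], [0,2], [0,3], [0,4], [0,5], [1,2], [1,3], [1,4], [1,5], [2,3], [2,4], [2,5], [3,4], [3,5], [4,5]
  2-simplices (10): [0,1,4], [0,1,5], [0,2,3], [0,2,5], [0,3,4], [1,2,3], [1,2,4], [1,3,5], [2,4,5], [3,4,5]

giving chain groups C_0 ≅ Z^6, C_1 ≅ Z^15, C_2 ≅ Z^10.

The boundary map ∂_1: C_1 → C_0 is given by ∂[p,q] = [q] − [p]. For instance
  ∂[3,5] = [5] − [3].
The 6×15 boundary matrix has rank 5 and Smith normal form diag(1,1,1,1,1).

∂_2: C_2 → C_1 sends each 2-simplex [p,q,r] to [q,r] − [p,r] + [p,q]. For instance
  ∂[1,2,3] = [2,3] − [1,3] + [1,2],
  ∂[0,2,5] = [2,5] − [0,5] + [0,2].
The resulting 15×10 matrix has rank 10, and its Smith normal form has invariant factors (1,1,1,1,1,1,1,1,1,2).

From H_k ≅ ker(∂_k) / im(∂_{k+1}) we obtain:

  H_0: rank C_0 − rank ∂_1 = 6 − 5 = 1, and the invariant factors of ∂_1 are all 1, so H_0 = Z.
  H_1: rank ker ∂_1 − rank ∂_2 = (15 − 5) − 10 = 0, and ∂_2 has invariant factor 2 > 1, so H_1 = Z_2.
  H_2: rank ker ∂_2 − rank ∂_3 = (10 − 10) − 0 = 0, and there is no ∂_3, so H_2 = 0.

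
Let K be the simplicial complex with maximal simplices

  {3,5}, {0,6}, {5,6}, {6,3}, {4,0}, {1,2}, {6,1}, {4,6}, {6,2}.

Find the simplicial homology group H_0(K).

H_0 ≅ Z.

Order the vertices as 0 < 1 < 2 < 3 < 4 < 5 < 6. Listing each simplex with vertices in this order, K has dimension 1 with simplices:

  0-simplices (7): [0], [1], [2], [3], [4], [5], [6]
  1-simplices (9): [0,4], [0,6], [1,2], [1,6], [2,6], [3,5], [3,6], [4,6], [5,6]

giving chain groups C_0 ≅ Z^7, C_1 ≅ Z^9.

∂_1: C_1 → C_0 maps an edge to its endpoints' difference, ∂[p,q] = q − p. For instance
  ∂[3,6] = [6] − [3].
This gives a 7×9 integer matrix of rank 6; reducing to Smith normal form yields diagonal entries (1,1,1,1,1,1).

Reading off H_k = ker ∂_k / im ∂_{k+1}:

  H_0: rank C_0 − rank ∂_1 = 7 − 6 = 1, and the invariant factors of ∂_1 are all 1, so H_0 ≅ Z.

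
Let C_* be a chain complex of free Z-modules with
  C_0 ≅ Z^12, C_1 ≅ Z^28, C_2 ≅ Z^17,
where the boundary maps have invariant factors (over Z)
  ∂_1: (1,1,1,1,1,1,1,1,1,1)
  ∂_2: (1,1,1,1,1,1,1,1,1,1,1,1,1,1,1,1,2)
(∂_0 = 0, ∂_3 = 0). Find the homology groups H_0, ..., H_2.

H_0 = Z^2,  H_1 = Z ⊕ Z/2,  H_2 = 0.

H_0: b_0 = 12 − 0 − 10 = 2; torsion from ∂_1 factors > 1: none. So H_0 = Z^2.
H_1: b_1 = 28 − 10 − 17 = 1; torsion from ∂_2 factors > 1: [2]. So H_1 = Z ⊕ Z/2.
H_2: b_2 = 17 − 17 − 0 = 0; torsion from ∂_3 factors > 1: none. So H_2 = 0.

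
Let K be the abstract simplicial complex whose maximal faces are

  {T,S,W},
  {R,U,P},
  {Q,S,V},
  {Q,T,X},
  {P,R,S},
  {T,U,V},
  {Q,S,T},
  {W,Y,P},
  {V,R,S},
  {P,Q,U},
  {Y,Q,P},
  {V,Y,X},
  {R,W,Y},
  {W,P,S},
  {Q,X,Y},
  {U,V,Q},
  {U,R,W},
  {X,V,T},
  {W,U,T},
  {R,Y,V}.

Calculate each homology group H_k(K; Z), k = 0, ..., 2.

H_0 ≅ Z,  H_1 ≅ Z ⊕ Z_2,  H_2 = 0.

Order the vertices as P < Q < R < S < T < U < V < W < X < Y. Listing each simplex with vertices in this order, K has dimension 2 with simplices:

  0-simplices (10): P, Q, R, S, T, U, V, W, X, Y
  1-simplices (30): PQ, PR, PS, PU, PW, PY, QS, QT, QU, QV, QX, QY, RS, RU, RV, RW, RY, ST, SV, SW, TU, TV, TW, TX, UV, UW, VX, VY, WY, XY
  2-simplices (20): PQU, PQY, PRS, PRU, PSW, PWY, QST, QSV, QTX, QUV, QXY, RSV, RUW, RVY, RWY, STW, TUV, TUW, TVX, VXY

so the chain groups are C_0 ≅ Z^10, C_1 ≅ Z^30, C_2 ≅ Z^20.

The boundary map ∂_1: C_1 → C_0 sends each edge [p,q] (with p < q) to q − p.
As a 10×30 matrix over Z this has rank 9, with invariant factors (1,1,1,1,1,1,1,1,1).

Boundary ∂_2: C_2 → C_1 acts by ∂[p,q,r] = [q,r] − [p,r] + [p,q]. For instance
  ∂STW = TW − SW + ST,
  ∂QXY = XY − QY + QX.
As a 30×20 matrix over Z this has rank 20, with invariant factors (1,1,1,1,1,1,1,1,1,1,1,1,1,1,1,1,1,1,1,2).

Reading off H_k = ker ∂_k / im ∂_{k+1}:

  H_0: rank C_0 − rank ∂_1 = 10 − 9 = 1, and the invariant factors of ∂_1 are all 1, so H_0 ≅ Z.
  H_1: rank ker ∂_1 − rank ∂_2 = (30 − 9) − 20 = 1, and ∂_2 has invariant factor 2 > 1, so H_1 ≅ Z ⊕ Z_2.
  H_2: rank ker ∂_2 − rank ∂_3 = (20 − 20) − 0 = 0, and there is no ∂_3, so H_2 ≅ 0.

As a check, the Euler characteristic is 10 − 30 + 20 = 0, which agrees with 1 − 1 + 0 = 0.
(K is a triangulation of the Klein bottle.)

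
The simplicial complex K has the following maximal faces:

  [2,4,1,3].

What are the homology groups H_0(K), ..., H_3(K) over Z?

K has 4 vertices, 6 edges, 4 triangles, 1 3-simplex.
rank ∂_0 = 0, rank ∂_1 = 3 ⇒ b_0 = 4 − 0 − 3 = 1; all invariant factors of ∂_1 are 1 so no torsion. So H_0 ≅ Z.
rank ∂_1 = 3, rank ∂_2 = 3 ⇒ b_1 = 6 − 3 − 3 = 0; all invariant factors of ∂_2 are 1 so no torsion. So H_1 ≅ 0.
rank ∂_2 = 3, rank ∂_3 = 1 ⇒ b_2 = 4 − 3 − 1 = 0; all invariant factors of ∂_3 are 1 so no torsion. So H_2 ≅ 0.
rank ∂_3 = 1, rank ∂_4 = 0 ⇒ b_3 = 1 − 1 − 0 = 0. So H_3 ≅ 0.

H_0 = Z,  H_1 = 0,  H_2 = 0,  H_3 = 0.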